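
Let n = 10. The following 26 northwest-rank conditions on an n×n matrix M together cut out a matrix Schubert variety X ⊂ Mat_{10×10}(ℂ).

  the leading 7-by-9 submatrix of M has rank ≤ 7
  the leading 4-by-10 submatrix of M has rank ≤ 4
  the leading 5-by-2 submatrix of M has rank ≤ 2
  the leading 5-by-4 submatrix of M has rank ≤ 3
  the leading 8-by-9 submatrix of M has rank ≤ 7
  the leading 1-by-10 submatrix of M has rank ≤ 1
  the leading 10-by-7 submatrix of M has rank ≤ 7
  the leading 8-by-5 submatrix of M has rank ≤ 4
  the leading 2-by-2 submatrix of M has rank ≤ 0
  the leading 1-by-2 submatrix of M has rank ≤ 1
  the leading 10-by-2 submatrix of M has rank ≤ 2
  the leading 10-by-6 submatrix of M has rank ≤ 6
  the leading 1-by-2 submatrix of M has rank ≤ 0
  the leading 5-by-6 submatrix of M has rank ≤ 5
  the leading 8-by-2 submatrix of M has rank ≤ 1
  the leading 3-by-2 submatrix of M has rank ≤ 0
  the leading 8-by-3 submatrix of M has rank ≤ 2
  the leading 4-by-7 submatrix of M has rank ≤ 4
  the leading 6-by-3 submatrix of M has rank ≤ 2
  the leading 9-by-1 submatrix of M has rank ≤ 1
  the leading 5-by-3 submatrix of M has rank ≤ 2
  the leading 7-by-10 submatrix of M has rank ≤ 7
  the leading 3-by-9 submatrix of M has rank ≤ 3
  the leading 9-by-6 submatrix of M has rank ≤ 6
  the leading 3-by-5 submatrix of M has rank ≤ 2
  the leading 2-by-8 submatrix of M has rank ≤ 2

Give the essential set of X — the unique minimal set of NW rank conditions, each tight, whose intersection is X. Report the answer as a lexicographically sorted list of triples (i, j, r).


Computing R[i][j] = min implied NW-rank bound (n=10, 26 conditions):

  0  0  1  1  1  1  1  1  1  1
  0  0  1  2  2  2  2  2  2  2
  0  0  1  2  2  3  3  3  3  3
  1  1  2  3  3  4  4  4  4  4
  1  1  2  3  4  5  5  5  5  5
  1  1  2  3  4  5  6  6  6  6
  1  1  2  3  4  5  6  7  7  7
  1  1  2  3  4  5  6  7  7  8
  1  2  3  4  5  6  7  8  8  9
  1  2  3  4  5  6  7  8  9  10

second differences of R give the permutation w = (3, 4, 6, 1, 5, 7, 8, 10, 2, 9).

Fulton essential set (4 of the 12 Rothe cells):

[(3, 2, 0), (3, 5, 2), (8, 2, 1), (8, 9, 7)]


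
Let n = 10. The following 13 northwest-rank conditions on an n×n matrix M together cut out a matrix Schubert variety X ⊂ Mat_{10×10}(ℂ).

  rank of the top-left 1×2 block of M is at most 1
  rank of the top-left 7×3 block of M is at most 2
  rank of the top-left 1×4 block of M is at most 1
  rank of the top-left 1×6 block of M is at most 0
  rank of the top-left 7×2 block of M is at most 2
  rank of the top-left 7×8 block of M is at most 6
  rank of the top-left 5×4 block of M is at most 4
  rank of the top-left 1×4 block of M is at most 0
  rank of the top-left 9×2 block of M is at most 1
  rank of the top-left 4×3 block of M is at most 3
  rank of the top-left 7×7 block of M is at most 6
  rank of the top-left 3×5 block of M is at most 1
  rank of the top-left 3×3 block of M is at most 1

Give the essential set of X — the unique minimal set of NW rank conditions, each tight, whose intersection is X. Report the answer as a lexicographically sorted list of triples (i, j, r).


Recovering R(i,j) via the rank-extension bound from the 13 conditions:

  i=1: 0 0 0 0 0 0 1 1 1 1
  i=2: 1 1 1 1 1 1 2 2 2 2
  i=3: 1 1 1 1 1 2 3 3 3 3
  i=4: 1 1 2 2 2 3 4 4 4 4
  i=5: 1 1 2 3 3 4 5 5 5 5
  i=6: 1 1 2 3 4 5 6 6 6 6
  i=7: 1 1 2 3 4 5 6 6 7 7
  i=8: 1 1 2 3 4 5 6 7 8 8
  i=9: 1 1 2 3 4 5 6 7 8 9
  i=10: 1 2 3 4 5 6 7 8 9 10

the unique w with this rank table is (7, 1, 6, 3, 4, 5, 9, 8, 10, 2).

|D(w)|=17, |Ess(w)|=4:

[(1, 6, 0), (3, 5, 1), (7, 8, 6), (9, 2, 1)]


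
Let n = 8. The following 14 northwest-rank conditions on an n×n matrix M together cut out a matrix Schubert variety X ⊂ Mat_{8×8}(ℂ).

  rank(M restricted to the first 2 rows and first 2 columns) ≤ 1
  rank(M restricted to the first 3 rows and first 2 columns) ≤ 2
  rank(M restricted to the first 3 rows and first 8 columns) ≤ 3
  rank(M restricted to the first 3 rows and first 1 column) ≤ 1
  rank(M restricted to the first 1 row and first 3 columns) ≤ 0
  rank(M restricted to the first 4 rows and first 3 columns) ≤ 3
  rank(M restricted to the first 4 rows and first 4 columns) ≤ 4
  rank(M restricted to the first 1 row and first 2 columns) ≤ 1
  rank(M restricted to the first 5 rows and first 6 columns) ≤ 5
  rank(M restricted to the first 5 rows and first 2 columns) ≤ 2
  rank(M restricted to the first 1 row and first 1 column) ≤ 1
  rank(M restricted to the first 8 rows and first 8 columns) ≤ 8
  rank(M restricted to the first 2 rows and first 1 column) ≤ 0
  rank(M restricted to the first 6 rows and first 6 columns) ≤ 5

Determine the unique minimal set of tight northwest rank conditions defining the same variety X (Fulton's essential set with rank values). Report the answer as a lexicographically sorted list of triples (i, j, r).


Reconstructing r_w from the 14 given conditions:

  row 1: 0 0 0 1 1 1 1 1
  row 2: 0 1 1 2 2 2 2 2
  row 3: 1 2 2 3 3 3 3 3
  row 4: 1 2 3 4 4 4 4 4
  row 5: 1 2 3 4 5 5 5 5
  row 6: 1 2 3 4 5 5 6 6
  row 7: 1 2 3 4 5 6 7 7
  row 8: 1 2 3 4 5 6 7 8

second differences of R give the permutation w = (4, 2, 1, 3, 5, 7, 6, 8).

D(w) has 5 cells with 3 SE-corners; essential set:

[(1, 3, 0), (2, 1, 0), (6, 6, 5)]


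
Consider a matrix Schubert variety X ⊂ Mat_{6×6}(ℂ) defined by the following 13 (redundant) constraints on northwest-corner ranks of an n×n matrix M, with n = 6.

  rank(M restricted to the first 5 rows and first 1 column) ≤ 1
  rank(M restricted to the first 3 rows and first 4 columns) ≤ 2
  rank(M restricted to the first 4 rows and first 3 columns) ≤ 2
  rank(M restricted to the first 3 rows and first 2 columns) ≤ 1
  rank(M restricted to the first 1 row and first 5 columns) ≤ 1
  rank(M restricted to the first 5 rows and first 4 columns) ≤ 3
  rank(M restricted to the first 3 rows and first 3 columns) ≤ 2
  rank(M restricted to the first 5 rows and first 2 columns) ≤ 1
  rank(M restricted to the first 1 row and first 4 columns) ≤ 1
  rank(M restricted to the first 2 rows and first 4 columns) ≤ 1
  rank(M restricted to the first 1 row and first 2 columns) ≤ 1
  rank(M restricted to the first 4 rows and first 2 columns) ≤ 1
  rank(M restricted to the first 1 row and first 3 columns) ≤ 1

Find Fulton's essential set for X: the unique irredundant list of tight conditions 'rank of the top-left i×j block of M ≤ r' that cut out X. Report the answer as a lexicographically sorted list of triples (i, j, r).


Recovering R(i,j) via the rank-extension bound from the 13 conditions:

  R[1]: 1 | 1 | 1 | 1 | 1 | 1
  R[2]: 1 | 1 | 1 | 1 | 2 | 2
  R[3]: 1 | 1 | 2 | 2 | 3 | 3
  R[4]: 1 | 1 | 2 | 3 | 4 | 4
  R[5]: 1 | 1 | 2 | 3 | 4 | 5
  R[6]: 1 | 2 | 3 | 4 | 5 | 6

reading off 1-entries of Δ²R: w = (1, 5, 3, 4, 6, 2).

ℓ(w)=6; the 2 essential cells (i,j,r):

[(2, 4, 1), (5, 2, 1)]


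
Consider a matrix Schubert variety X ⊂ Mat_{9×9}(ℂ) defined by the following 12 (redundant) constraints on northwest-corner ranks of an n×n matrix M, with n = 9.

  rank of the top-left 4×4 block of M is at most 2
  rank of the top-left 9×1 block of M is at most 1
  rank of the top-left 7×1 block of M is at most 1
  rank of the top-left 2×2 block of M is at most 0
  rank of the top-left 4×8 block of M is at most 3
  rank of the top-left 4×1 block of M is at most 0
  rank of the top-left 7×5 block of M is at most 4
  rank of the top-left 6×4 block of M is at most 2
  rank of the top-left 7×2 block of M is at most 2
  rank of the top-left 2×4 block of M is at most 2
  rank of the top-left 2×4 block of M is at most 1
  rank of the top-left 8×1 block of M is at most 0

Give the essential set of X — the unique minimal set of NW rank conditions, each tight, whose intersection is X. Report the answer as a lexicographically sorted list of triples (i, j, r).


Rank table r_w(9×9) implied by the 12 constraints:

  i=1: 0, 0, 1, 1, 1, 1, 1, 1, 1
  i=2: 0, 0, 1, 1, 2, 2, 2, 2, 2
  i=3: 0, 1, 2, 2, 3, 3, 3, 3, 3
  i=4: 0, 1, 2, 2, 3, 3, 3, 3, 4
  i=5: 0, 1, 2, 2, 3, 4, 4, 4, 5
  i=6: 0, 1, 2, 2, 3, 4, 5, 5, 6
  i=7: 0, 1, 2, 3, 4, 5, 6, 6, 7
  i=8: 0, 1, 2, 3, 4, 5, 6, 7, 8
  i=9: 1, 2, 3, 4, 5, 6, 7, 8, 9

second differences of R give the permutation w = (3, 5, 2, 9, 6, 7, 4, 8, 1).

D(w) has 17 cells with 5 SE-corners; essential set:

[(2, 2, 0), (2, 4, 1), (4, 8, 3), (6, 4, 2), (8, 1, 0)]


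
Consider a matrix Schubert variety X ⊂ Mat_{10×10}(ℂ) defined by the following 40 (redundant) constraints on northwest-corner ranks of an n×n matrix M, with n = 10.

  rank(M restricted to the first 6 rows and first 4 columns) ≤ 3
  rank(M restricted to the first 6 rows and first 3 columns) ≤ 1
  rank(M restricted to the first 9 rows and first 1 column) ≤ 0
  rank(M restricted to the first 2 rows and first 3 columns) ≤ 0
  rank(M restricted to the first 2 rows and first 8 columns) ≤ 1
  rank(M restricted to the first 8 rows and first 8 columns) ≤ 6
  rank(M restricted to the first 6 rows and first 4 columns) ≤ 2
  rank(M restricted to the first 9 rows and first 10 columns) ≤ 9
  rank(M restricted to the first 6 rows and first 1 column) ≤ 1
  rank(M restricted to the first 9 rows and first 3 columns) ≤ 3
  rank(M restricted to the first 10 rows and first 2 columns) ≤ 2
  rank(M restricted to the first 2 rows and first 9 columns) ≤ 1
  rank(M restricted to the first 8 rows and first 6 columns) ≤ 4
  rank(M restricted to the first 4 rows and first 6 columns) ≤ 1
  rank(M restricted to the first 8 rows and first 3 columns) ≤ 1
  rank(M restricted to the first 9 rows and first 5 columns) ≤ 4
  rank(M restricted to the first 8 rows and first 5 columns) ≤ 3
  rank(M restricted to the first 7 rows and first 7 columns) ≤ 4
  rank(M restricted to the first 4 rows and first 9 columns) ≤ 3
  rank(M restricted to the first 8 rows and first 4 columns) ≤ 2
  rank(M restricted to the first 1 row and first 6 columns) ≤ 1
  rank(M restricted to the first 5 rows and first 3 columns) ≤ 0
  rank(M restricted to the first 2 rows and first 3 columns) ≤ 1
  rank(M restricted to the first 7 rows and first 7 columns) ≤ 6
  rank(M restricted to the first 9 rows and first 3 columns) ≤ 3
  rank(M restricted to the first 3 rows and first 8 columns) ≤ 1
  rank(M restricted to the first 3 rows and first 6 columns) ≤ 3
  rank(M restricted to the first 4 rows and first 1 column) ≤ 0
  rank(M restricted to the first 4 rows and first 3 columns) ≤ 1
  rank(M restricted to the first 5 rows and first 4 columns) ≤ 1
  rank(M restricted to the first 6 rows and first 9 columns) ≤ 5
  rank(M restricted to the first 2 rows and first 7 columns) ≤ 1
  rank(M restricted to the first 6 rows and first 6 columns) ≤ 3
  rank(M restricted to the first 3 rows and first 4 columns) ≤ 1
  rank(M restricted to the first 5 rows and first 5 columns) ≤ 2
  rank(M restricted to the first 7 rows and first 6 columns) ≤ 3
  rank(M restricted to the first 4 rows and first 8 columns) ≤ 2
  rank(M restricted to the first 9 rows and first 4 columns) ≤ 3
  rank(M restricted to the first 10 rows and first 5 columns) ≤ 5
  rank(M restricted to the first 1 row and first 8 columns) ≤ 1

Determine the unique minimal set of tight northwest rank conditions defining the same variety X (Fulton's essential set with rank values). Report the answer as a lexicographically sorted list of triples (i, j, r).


Computing R[i][j] = min implied NW-rank bound (n=10, 40 conditions):

  i=1: 0, 0, 0, 1, 1, 1, 1, 1, 1, 1
  i=2: 0, 0, 0, 1, 1, 1, 1, 1, 1, 2
  i=3: 0, 0, 0, 1, 1, 1, 1, 1, 2, 3
  i=4: 0, 0, 0, 1, 1, 1, 2, 2, 3, 4
  i=5: 0, 0, 0, 1, 2, 2, 3, 3, 4, 5
  i=6: 0, 1, 1, 2, 3, 3, 4, 4, 5, 6
  i=7: 0, 1, 1, 2, 3, 3, 4, 5, 6, 7
  i=8: 0, 1, 1, 2, 3, 4, 5, 6, 7, 8
  i=9: 0, 1, 2, 3, 4, 5, 6, 7, 8, 9
  i=10: 1, 2, 3, 4, 5, 6, 7, 8, 9, 10

reading off 1-entries of Δ²R: w = (4, 10, 9, 7, 5, 2, 8, 6, 3, 1).

D(w) has 33 cells with 7 SE-corners; essential set:

[(2, 9, 1), (3, 8, 1), (4, 6, 1), (5, 3, 0), (7, 6, 3), (8, 3, 1), (9, 1, 0)]


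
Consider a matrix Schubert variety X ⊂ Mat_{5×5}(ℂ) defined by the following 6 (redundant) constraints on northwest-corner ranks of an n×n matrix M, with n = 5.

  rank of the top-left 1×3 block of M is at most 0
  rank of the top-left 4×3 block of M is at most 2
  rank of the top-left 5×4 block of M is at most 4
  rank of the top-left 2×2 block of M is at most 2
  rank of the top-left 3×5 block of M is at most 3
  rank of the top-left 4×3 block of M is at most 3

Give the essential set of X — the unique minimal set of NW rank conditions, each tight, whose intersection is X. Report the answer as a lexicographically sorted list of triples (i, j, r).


Propagating the 6 rank bounds to every northwest block:

  i=1: 0, 0, 0, 1, 1
  i=2: 1, 1, 1, 2, 2
  i=3: 1, 2, 2, 3, 3
  i=4: 1, 2, 2, 3, 4
  i=5: 1, 2, 3, 4, 5

reading off 1-entries of Δ²R: w = (4, 1, 2, 5, 3).

2 SE-corners of the 4-cell Rothe diagram give Ess(w):

[(1, 3, 0), (4, 3, 2)]


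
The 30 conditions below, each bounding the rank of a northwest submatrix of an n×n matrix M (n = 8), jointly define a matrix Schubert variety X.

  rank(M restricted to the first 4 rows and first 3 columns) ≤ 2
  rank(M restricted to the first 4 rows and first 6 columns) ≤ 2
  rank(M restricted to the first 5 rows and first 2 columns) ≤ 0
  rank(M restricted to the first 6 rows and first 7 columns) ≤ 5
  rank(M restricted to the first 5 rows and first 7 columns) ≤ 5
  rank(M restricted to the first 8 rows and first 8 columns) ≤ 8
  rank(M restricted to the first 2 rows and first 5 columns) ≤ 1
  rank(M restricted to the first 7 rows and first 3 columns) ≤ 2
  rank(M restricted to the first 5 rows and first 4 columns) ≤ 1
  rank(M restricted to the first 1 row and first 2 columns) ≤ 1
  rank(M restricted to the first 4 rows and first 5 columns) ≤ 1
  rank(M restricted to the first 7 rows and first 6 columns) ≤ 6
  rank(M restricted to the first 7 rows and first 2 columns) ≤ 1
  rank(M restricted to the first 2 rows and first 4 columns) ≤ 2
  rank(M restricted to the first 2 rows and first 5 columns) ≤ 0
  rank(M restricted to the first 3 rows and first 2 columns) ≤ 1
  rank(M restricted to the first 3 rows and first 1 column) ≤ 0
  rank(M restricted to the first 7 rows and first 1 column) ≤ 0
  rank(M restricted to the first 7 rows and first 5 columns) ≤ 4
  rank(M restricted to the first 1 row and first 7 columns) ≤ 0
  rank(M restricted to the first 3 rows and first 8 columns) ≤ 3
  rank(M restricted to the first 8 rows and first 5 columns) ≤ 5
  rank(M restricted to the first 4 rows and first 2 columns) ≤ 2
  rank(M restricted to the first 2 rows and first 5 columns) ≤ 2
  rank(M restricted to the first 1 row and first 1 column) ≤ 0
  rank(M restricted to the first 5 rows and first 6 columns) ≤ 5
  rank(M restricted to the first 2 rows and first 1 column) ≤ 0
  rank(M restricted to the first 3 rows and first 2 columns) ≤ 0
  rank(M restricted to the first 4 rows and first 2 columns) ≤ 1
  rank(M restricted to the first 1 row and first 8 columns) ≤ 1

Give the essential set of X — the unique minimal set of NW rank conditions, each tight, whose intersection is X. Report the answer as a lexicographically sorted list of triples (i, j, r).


Rank table r_w(8×8) implied by the 30 constraints:

  R[1]: 0  0  0  0  0  0  0  1
  R[2]: 0  0  0  0  0  1  1  2
  R[3]: 0  0  1  1  1  2  2  3
  R[4]: 0  0  1  1  1  2  3  4
  R[5]: 0  0  1  1  2  3  4  5
  R[6]: 0  1  2  2  3  4  5  6
  R[7]: 0  1  2  3  4  5  6  7
  R[8]: 1  2  3  4  5  6  7  8

second differences of R give the permutation w = (8, 6, 3, 7, 5, 2, 4, 1).

6 SE-corners of the 23-cell Rothe diagram give Ess(w):

[(1, 7, 0), (2, 5, 0), (4, 5, 1), (5, 2, 0), (5, 4, 1), (7, 1, 0)]


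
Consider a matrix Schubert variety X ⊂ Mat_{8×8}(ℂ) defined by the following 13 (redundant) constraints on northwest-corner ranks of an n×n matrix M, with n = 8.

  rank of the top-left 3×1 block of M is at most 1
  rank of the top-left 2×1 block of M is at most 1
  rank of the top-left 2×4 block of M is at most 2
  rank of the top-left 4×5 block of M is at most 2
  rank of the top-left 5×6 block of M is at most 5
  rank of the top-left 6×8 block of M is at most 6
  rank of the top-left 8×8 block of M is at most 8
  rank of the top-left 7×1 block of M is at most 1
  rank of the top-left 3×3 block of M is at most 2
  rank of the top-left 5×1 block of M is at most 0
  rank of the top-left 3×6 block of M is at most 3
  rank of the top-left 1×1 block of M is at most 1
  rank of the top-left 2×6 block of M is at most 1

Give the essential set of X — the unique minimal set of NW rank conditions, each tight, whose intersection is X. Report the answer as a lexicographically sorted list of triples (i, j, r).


Propagating the 13 rank bounds to every northwest block:

  i=1: 0 | 1 | 1 | 1 | 1 | 1 | 1 | 1
  i=2: 0 | 1 | 1 | 1 | 1 | 1 | 2 | 2
  i=3: 0 | 1 | 2 | 2 | 2 | 2 | 3 | 3
  i=4: 0 | 1 | 2 | 2 | 2 | 3 | 4 | 4
  i=5: 0 | 1 | 2 | 3 | 3 | 4 | 5 | 5
  i=6: 1 | 2 | 3 | 4 | 4 | 5 | 6 | 6
  i=7: 1 | 2 | 3 | 4 | 5 | 6 | 7 | 7
  i=8: 1 | 2 | 3 | 4 | 5 | 6 | 7 | 8

giving w = (2, 7, 3, 6, 4, 1, 5, 8) via Δ²R.

ℓ(w)=11; the 3 essential cells (i,j,r):

[(2, 6, 1), (4, 5, 2), (5, 1, 0)]


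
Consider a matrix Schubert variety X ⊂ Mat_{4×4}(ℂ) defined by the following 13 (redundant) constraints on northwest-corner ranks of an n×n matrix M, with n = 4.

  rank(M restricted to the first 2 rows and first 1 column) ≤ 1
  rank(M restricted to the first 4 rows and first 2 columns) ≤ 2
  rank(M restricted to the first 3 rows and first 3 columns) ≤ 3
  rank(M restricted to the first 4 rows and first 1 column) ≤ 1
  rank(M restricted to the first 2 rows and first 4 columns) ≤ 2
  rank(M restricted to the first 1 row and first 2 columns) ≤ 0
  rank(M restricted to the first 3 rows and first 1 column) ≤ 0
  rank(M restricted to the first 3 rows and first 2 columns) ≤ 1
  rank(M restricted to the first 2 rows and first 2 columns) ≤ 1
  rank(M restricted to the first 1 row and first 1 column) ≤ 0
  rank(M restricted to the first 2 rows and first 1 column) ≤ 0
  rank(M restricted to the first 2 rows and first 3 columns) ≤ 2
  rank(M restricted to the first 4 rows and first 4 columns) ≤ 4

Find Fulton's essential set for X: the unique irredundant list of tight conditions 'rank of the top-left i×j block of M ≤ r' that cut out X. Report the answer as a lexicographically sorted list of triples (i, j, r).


Rank table r_w(4×4) implied by the 13 constraints:

  i=1: 0  0  1  1
  i=2: 0  1  2  2
  i=3: 0  1  2  3
  i=4: 1  2  3  4

the unique w with this rank table is (3, 2, 4, 1).

2 SE-corners of the 4-cell Rothe diagram give Ess(w):

[(1, 2, 0), (3, 1, 0)]


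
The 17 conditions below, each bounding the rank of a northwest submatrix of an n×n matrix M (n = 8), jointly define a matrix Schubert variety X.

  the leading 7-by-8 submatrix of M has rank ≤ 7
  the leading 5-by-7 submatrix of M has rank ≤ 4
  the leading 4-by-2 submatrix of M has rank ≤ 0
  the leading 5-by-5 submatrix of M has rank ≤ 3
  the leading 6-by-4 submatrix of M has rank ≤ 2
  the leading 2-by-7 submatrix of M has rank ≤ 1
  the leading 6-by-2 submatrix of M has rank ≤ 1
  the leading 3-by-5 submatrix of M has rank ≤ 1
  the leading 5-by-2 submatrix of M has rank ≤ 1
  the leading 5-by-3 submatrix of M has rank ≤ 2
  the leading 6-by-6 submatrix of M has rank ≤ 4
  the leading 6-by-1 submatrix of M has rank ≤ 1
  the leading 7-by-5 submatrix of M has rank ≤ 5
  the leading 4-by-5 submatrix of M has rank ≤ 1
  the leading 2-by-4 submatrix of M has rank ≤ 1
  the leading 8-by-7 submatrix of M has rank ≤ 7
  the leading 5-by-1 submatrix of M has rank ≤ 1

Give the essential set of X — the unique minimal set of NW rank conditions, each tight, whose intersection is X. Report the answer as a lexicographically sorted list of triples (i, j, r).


The tightest implied rank at each (i,j), from the 17 conditions:

  i=1: 0  0  1  1  1  1  1  1
  i=2: 0  0  1  1  1  1  1  2
  i=3: 0  0  1  1  1  2  2  3
  i=4: 0  0  1  1  1  2  3  4
  i=5: 1  1  2  2  2  3  4  5
  i=6: 1  1  2  2  3  4  5  6
  i=7: 1  2  3  3  4  5  6  7
  i=8: 1  2  3  4  5  6  7  8

so w = (3, 8, 6, 7, 1, 5, 2, 4).

ℓ(w)=18; the 5 essential cells (i,j,r):

[(2, 7, 1), (4, 2, 0), (4, 5, 1), (6, 2, 1), (6, 4, 2)]


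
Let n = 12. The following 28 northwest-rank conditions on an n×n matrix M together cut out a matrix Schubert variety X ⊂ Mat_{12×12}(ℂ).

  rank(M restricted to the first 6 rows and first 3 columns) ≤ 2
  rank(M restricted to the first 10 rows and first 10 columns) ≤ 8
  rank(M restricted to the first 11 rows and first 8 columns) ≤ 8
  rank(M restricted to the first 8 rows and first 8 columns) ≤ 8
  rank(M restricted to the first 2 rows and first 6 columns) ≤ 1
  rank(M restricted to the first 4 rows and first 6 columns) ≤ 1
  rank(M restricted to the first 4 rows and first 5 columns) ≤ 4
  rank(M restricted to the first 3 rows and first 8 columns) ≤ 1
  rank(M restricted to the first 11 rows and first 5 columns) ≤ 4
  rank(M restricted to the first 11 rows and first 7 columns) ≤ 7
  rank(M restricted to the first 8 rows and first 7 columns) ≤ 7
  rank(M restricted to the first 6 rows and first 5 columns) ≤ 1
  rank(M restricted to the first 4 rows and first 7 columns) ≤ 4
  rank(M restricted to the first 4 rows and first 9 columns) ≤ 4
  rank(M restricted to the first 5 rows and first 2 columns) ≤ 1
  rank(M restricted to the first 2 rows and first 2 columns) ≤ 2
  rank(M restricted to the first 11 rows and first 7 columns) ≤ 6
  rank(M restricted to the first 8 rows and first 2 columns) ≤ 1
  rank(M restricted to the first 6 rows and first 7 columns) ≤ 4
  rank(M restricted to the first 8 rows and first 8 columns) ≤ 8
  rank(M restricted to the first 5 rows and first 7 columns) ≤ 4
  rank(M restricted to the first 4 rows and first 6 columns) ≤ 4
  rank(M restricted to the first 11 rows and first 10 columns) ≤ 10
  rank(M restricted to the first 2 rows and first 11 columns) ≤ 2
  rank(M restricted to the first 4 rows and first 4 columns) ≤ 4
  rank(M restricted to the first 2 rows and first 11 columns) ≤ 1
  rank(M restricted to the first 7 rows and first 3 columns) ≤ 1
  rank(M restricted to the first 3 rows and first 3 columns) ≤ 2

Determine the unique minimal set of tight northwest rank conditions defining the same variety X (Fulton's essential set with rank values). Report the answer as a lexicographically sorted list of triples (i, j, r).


Propagating the 28 rank bounds to every northwest block:

  R[1]: 1  1  1  1  1  1  1  1  1  1  1  1
  R[2]: 1  1  1  1  1  1  1  1  1  1  1  2
  R[3]: 1  1  1  1  1  1  1  1  2  2  2  3
  R[4]: 1  1  1  1  1  1  2  2  3  3  3  4
  R[5]: 1  1  1  1  1  2  3  3  4  4  4  5
  R[6]: 1  1  1  1  1  2  3  4  5  5  5  6
  R[7]: 1  1  1  2  2  3  4  5  6  6  6  7
  R[8]: 1  1  2  3  3  4  5  6  7  7  7  8
  R[9]: 1  2  3  4  4  5  6  7  8  8  8  9
  R[10]: 1  2  3  4  4  5  6  7  8  8  9  10
  R[11]: 1  2  3  4  4  5  6  7  8  9  10  11
  R[12]: 1  2  3  4  5  6  7  8  9  10  11  12

reading off 1-entries of Δ²R: w = (1, 12, 9, 7, 6, 8, 4, 3, 2, 11, 10, 5).

D(w) has 36 cells with 8 SE-corners; essential set:

[(2, 11, 1), (3, 8, 1), (4, 6, 1), (6, 5, 1), (7, 3, 1), (8, 2, 1), (10, 10, 8), (11, 5, 4)]


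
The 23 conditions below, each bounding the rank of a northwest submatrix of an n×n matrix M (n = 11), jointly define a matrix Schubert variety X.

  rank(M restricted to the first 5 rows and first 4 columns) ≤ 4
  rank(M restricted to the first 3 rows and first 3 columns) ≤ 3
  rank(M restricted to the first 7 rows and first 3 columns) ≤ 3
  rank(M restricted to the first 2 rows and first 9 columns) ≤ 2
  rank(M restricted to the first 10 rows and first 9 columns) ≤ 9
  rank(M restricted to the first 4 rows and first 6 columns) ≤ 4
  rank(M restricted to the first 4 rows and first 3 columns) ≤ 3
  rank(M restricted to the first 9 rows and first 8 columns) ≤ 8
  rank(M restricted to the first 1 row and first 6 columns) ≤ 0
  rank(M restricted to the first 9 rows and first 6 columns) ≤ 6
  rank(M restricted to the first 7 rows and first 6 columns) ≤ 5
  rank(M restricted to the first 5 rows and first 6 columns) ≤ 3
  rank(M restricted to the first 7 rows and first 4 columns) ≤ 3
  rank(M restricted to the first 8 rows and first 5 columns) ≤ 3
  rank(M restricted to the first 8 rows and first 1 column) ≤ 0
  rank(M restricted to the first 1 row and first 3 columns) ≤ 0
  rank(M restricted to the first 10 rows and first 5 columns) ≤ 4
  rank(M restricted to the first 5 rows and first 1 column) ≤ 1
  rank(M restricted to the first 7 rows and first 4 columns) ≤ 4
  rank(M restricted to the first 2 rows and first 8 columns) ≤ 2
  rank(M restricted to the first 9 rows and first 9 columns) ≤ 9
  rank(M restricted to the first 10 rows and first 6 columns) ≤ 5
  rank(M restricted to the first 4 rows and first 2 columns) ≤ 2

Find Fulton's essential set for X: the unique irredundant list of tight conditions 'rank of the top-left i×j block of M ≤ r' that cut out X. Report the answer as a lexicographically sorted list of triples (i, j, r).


Recovering R(i,j) via the rank-extension bound from the 23 conditions:

  R[1]: 0  0  0  0  0  0  1  1  1  1  1
  R[2]: 0  1  1  1  1  1  2  2  2  2  2
  R[3]: 0  1  2  2  2  2  3  3  3  3  3
  R[4]: 0  1  2  3  3  3  4  4  4  4  4
  R[5]: 0  1  2  3  3  3  4  5  5  5  5
  R[6]: 0  1  2  3  3  4  5  6  6  6  6
  R[7]: 0  1  2  3  3  4  5  6  7  7  7
  R[8]: 0  1  2  3  3  4  5  6  7  8  8
  R[9]: 1  2  3  4  4  5  6  7  8  9  9
  R[10]: 1  2  3  4  4  5  6  7  8  9  10
  R[11]: 1  2  3  4  5  6  7  8  9  10  11

hence w(1..11) = (7, 2, 3, 4, 8, 6, 9, 10, 1, 11, 5).

|D(w)|=19, |Ess(w)|=5:

[(1, 6, 0), (5, 6, 3), (8, 1, 0), (8, 5, 3), (10, 5, 4)]


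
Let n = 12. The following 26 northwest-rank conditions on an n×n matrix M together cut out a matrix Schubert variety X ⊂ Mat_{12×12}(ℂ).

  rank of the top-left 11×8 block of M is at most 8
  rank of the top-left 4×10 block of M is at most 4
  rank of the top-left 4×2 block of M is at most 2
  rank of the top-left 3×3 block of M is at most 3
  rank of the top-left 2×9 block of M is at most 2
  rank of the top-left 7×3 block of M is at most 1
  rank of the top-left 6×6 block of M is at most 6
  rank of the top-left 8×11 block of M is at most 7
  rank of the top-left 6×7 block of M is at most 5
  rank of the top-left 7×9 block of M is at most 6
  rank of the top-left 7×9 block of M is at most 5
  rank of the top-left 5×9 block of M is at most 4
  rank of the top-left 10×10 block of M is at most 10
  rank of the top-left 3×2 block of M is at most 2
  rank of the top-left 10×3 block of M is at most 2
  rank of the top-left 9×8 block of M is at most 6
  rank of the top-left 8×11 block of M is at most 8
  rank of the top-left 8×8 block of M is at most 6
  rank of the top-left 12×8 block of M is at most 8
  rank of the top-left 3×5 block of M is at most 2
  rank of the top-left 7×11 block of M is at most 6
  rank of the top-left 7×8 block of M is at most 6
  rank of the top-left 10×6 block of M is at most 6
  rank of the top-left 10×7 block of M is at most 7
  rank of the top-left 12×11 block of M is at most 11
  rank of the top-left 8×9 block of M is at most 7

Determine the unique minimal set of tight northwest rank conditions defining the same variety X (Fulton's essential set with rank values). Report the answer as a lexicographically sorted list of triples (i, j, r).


Propagating the 26 rank bounds to every northwest block:

  i=1: 1, 1, 1, 1, 1, 1, 1, 1, 1, 1, 1, 1
  i=2: 1, 1, 1, 2, 2, 2, 2, 2, 2, 2, 2, 2
  i=3: 1, 1, 1, 2, 2, 3, 3, 3, 3, 3, 3, 3
  i=4: 1, 1, 1, 2, 3, 4, 4, 4, 4, 4, 4, 4
  i=5: 1, 1, 1, 2, 3, 4, 4, 4, 4, 5, 5, 5
  i=6: 1, 1, 1, 2, 3, 4, 5, 5, 5, 6, 6, 6
  i=7: 1, 1, 1, 2, 3, 4, 5, 5, 5, 6, 6, 7
  i=8: 1, 2, 2, 3, 4, 5, 6, 6, 6, 7, 7, 8
  i=9: 1, 2, 2, 3, 4, 5, 6, 6, 7, 8, 8, 9
  i=10: 1, 2, 2, 3, 4, 5, 6, 7, 8, 9, 9, 10
  i=11: 1, 2, 3, 4, 5, 6, 7, 8, 9, 10, 10, 11
  i=12: 1, 2, 3, 4, 5, 6, 7, 8, 9, 10, 11, 12

giving w = (1, 4, 6, 5, 10, 7, 12, 2, 9, 8, 3, 11) via Δ²R.

Rothe diagram D(w) (22 cells), 7 SE-corners (essential conditions):

[(3, 5, 2), (5, 9, 4), (7, 3, 1), (7, 9, 5), (7, 11, 6), (9, 8, 6), (10, 3, 2)]


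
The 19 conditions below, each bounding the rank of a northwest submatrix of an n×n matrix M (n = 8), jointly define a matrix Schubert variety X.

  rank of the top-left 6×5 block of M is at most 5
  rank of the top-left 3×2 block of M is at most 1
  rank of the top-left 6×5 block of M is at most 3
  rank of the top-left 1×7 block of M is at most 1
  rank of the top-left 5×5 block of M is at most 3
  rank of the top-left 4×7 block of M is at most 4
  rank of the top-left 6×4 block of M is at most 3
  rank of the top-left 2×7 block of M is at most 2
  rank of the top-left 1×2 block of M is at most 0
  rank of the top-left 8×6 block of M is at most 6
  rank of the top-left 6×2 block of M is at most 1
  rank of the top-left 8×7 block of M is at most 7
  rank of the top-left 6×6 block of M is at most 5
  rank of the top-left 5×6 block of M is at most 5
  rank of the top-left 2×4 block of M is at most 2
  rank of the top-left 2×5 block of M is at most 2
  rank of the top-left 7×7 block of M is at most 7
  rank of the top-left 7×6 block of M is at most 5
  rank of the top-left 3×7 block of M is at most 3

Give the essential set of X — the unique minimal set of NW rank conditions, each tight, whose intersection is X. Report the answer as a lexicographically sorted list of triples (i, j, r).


Propagating the 19 rank bounds to every northwest block:

  row 1: 0 | 0 | 1 | 1 | 1 | 1 | 1 | 1
  row 2: 1 | 1 | 2 | 2 | 2 | 2 | 2 | 2
  row 3: 1 | 1 | 2 | 3 | 3 | 3 | 3 | 3
  row 4: 1 | 1 | 2 | 3 | 3 | 4 | 4 | 4
  row 5: 1 | 1 | 2 | 3 | 3 | 4 | 5 | 5
  row 6: 1 | 1 | 2 | 3 | 3 | 4 | 5 | 6
  row 7: 1 | 2 | 3 | 4 | 4 | 5 | 6 | 7
  row 8: 1 | 2 | 3 | 4 | 5 | 6 | 7 | 8

hence w(1..8) = (3, 1, 4, 6, 7, 8, 2, 5).

D(w) has 9 cells with 3 SE-corners; essential set:

[(1, 2, 0), (6, 2, 1), (6, 5, 3)]


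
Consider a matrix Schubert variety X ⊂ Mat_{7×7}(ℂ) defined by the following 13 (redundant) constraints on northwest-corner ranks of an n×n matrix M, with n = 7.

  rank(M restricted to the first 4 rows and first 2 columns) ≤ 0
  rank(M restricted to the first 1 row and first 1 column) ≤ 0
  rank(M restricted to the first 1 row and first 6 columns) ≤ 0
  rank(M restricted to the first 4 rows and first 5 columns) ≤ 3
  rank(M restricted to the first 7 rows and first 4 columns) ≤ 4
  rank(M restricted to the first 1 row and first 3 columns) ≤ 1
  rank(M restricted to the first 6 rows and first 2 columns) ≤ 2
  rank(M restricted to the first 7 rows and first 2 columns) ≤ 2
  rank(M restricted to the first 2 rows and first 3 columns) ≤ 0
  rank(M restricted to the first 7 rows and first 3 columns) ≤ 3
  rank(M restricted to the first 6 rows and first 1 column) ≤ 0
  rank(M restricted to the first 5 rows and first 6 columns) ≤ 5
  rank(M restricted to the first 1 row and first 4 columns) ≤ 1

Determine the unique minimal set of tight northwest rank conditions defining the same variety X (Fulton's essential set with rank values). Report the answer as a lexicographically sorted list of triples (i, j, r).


Reconstructing r_w from the 13 given conditions:

  i=1: 0, 0, 0, 0, 0, 0, 1
  i=2: 0, 0, 0, 1, 1, 1, 2
  i=3: 0, 0, 1, 2, 2, 2, 3
  i=4: 0, 0, 1, 2, 3, 3, 4
  i=5: 0, 1, 2, 3, 4, 4, 5
  i=6: 0, 1, 2, 3, 4, 5, 6
  i=7: 1, 2, 3, 4, 5, 6, 7

reading off 1-entries of Δ²R: w = (7, 4, 3, 5, 2, 6, 1).

Rothe diagram D(w) (15 cells), 4 SE-corners (essential conditions):

[(1, 6, 0), (2, 3, 0), (4, 2, 0), (6, 1, 0)]


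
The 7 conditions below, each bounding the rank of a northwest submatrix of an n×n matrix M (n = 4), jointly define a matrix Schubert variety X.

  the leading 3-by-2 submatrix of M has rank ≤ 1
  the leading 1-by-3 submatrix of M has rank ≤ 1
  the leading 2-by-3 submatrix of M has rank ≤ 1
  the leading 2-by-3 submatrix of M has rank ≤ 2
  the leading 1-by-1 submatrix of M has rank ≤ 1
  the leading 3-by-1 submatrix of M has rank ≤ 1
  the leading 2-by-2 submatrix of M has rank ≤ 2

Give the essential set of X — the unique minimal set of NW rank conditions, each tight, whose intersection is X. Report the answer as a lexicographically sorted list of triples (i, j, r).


Rank table r_w(4×4) implied by the 7 constraints:

  R[1]: 1 1 1 1
  R[2]: 1 1 1 2
  R[3]: 1 1 2 3
  R[4]: 1 2 3 4

reading off 1-entries of Δ²R: w = (1, 4, 3, 2).

Fulton essential set (2 of the 3 Rothe cells):

[(2, 3, 1), (3, 2, 1)]


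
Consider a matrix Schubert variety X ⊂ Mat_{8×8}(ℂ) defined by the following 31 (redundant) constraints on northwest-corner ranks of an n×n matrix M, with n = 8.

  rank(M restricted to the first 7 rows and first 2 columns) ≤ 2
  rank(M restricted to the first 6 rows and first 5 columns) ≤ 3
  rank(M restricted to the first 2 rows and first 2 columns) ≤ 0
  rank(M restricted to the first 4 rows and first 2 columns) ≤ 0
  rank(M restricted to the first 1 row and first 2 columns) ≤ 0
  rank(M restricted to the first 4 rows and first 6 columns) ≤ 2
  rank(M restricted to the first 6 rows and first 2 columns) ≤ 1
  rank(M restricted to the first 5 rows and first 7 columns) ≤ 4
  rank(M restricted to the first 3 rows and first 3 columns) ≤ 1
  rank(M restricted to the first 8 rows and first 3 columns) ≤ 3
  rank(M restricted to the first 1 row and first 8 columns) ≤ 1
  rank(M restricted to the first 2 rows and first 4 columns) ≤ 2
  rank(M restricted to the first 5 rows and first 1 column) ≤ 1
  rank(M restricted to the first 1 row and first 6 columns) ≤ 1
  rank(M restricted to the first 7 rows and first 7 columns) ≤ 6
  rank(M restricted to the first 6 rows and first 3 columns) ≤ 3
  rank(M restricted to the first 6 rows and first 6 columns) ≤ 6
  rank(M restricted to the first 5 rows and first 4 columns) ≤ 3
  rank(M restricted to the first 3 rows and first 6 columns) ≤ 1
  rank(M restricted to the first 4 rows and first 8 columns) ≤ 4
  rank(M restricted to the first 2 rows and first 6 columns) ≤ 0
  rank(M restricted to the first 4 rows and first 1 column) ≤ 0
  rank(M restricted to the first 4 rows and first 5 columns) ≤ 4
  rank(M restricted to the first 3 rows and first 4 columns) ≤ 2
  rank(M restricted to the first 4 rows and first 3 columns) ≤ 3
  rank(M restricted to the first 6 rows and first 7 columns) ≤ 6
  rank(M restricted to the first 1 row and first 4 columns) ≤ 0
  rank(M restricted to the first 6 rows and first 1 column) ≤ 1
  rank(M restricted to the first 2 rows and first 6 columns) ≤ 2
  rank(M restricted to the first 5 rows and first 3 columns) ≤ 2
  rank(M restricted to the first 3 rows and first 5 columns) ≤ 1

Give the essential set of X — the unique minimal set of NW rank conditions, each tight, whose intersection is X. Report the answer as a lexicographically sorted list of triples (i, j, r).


Recovering R(i,j) via the rank-extension bound from the 31 conditions:

  i=1: 0  0  0  0  0  0  1  1
  i=2: 0  0  0  0  0  0  1  2
  i=3: 0  0  1  1  1  1  2  3
  i=4: 0  0  1  2  2  2  3  4
  i=5: 1  1  2  3  3  3  4  5
  i=6: 1  1  2  3  3  4  5  6
  i=7: 1  2  3  4  4  5  6  7
  i=8: 1  2  3  4  5  6  7  8

second differences of R give the permutation w = (7, 8, 3, 4, 1, 6, 2, 5).

Rothe diagram D(w) (18 cells), 4 SE-corners (essential conditions):

[(2, 6, 0), (4, 2, 0), (6, 2, 1), (6, 5, 3)]


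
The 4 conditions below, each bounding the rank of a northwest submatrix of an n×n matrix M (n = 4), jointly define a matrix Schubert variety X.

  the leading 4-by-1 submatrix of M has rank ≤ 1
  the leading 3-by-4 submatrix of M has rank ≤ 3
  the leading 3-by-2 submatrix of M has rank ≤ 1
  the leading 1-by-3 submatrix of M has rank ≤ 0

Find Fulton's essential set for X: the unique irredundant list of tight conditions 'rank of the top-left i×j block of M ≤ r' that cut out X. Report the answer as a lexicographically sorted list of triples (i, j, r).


Propagating the 4 rank bounds to every northwest block:

  0  0  0  1
  1  1  1  2
  1  1  2  3
  1  2  3  4

hence w(1..4) = (4, 1, 3, 2).

ℓ(w)=4; the 2 essential cells (i,j,r):

[(1, 3, 0), (3, 2, 1)]


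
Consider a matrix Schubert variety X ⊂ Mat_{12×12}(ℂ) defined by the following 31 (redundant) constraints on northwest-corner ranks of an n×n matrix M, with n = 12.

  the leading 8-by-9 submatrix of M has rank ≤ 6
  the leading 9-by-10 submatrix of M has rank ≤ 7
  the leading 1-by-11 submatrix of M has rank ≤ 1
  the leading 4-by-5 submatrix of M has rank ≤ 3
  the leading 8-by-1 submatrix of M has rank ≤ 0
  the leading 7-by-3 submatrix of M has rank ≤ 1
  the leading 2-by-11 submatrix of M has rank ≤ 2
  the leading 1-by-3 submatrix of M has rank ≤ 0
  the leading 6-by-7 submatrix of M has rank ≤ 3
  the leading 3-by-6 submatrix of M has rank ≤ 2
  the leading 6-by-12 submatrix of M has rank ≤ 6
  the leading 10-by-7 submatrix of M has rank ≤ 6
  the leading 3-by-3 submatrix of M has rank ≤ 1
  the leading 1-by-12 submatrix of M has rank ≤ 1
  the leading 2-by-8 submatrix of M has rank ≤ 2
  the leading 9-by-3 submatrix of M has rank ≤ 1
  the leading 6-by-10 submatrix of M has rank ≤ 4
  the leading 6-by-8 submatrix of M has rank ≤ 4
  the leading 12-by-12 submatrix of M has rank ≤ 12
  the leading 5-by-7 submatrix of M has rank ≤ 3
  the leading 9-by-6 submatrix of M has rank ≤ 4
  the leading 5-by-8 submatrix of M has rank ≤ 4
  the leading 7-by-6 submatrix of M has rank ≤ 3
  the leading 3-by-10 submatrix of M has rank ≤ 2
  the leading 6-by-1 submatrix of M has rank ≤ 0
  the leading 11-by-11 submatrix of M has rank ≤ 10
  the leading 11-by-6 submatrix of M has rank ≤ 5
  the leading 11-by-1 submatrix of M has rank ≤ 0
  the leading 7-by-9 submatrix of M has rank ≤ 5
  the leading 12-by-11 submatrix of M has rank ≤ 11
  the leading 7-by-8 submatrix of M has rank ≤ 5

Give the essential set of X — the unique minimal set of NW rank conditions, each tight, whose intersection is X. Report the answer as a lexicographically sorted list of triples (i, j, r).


Rank table r_w(12×12) implied by the 31 constraints:

  row 1: 0  0  0  1  1  1  1  1  1  1  1  1
  row 2: 0  1  1  2  2  2  2  2  2  2  2  2
  row 3: 0  1  1  2  2  2  2  2  2  2  3  3
  row 4: 0  1  1  2  3  3  3  3  3  3  4  4
  row 5: 0  1  1  2  3  3  3  4  4  4  5  5
  row 6: 0  1  1  2  3  3  3  4  4  4  5  6
  row 7: 0  1  1  2  3  3  4  5  5  5  6  7
  row 8: 0  1  1  2  3  4  5  6  6  6  7  8
  row 9: 0  1  1  2  3  4  5  6  7  7  8  9
  row 10: 0  1  2  3  4  5  6  7  8  8  9  10
  row 11: 0  1  2  3  4  5  6  7  8  9  10  11
  row 12: 1  2  3  4  5  6  7  8  9  10  11  12

the unique w with this rank table is (4, 2, 11, 5, 8, 12, 7, 6, 9, 3, 10, 1).

Rothe diagram D(w) (33 cells), 7 SE-corners (essential conditions):

[(1, 3, 0), (3, 10, 2), (6, 7, 3), (6, 10, 4), (7, 6, 3), (9, 3, 1), (11, 1, 0)]


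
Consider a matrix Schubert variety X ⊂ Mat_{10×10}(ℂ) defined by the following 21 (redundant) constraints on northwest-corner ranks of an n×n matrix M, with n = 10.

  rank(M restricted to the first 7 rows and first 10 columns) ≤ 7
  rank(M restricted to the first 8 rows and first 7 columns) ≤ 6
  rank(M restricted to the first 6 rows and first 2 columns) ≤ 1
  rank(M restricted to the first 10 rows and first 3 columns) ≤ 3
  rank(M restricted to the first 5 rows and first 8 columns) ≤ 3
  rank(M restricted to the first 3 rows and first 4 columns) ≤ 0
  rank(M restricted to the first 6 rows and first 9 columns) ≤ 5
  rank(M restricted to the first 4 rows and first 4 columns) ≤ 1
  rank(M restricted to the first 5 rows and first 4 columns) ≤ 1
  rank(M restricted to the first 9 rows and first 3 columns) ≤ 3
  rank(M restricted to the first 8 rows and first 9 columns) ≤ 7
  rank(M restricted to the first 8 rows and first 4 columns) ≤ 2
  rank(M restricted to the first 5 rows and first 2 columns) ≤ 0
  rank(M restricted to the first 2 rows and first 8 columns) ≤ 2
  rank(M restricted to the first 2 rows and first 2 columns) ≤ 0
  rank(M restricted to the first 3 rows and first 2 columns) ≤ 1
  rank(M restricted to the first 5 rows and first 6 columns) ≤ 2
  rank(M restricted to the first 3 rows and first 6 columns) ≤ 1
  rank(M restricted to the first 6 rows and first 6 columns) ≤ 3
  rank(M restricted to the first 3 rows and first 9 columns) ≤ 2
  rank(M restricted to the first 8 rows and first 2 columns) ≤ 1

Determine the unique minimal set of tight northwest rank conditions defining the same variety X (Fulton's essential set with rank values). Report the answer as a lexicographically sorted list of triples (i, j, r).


Recovering R(i,j) via the rank-extension bound from the 21 conditions:

  i=1: 0  0  0  0  1  1  1  1  1  1
  i=2: 0  0  0  0  1  1  2  2  2  2
  i=3: 0  0  0  0  1  1  2  2  2  3
  i=4: 0  0  1  1  2  2  3  3  3  4
  i=5: 0  0  1  1  2  2  3  3  4  5
  i=6: 1  1  2  2  3  3  4  4  5  6
  i=7: 1  1  2  2  3  4  5  5  6  7
  i=8: 1  1  2  2  3  4  5  6  7  8
  i=9: 1  2  3  3  4  5  6  7  8  9
  i=10: 1  2  3  4  5  6  7  8  9  10

so w = (5, 7, 10, 3, 9, 1, 6, 8, 2, 4).

9 SE-corners of the 27-cell Rothe diagram give Ess(w):

[(3, 4, 0), (3, 6, 1), (3, 9, 2), (5, 2, 0), (5, 4, 1), (5, 6, 2), (5, 8, 3), (8, 2, 1), (8, 4, 2)]
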